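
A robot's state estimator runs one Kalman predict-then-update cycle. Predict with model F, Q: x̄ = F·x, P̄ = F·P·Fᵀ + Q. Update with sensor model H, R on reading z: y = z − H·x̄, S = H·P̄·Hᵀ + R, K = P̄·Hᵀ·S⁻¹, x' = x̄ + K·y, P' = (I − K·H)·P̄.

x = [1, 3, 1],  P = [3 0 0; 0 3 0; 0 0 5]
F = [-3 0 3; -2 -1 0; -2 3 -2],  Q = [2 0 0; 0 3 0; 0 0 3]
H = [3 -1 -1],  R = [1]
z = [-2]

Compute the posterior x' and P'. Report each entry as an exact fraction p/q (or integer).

x' = [-144/239, -1217/239, 3787/717]
P' = [2134/239 1926/239 4404/239; 1926/239 3939/239 1828/239; 4404/239 1828/239 34253/717]

x̄ = F·x = [0, -5, 5]
P̄ = F·P·Fᵀ + Q = [74 18 -12; 18 18 3; -12 3 62]
y = z − H·x̄ = [-2]
S = H·P̄·Hᵀ + R = [717]
K = P̄·Hᵀ·S⁻¹ = [72/239; 11/239; -101/717]
x' = x̄ + K·y = [-144/239, -1217/239, 3787/717]
P' = (I − K·H)·P̄ = [2134/239 1926/239 4404/239; 1926/239 3939/239 1828/239; 4404/239 1828/239 34253/717]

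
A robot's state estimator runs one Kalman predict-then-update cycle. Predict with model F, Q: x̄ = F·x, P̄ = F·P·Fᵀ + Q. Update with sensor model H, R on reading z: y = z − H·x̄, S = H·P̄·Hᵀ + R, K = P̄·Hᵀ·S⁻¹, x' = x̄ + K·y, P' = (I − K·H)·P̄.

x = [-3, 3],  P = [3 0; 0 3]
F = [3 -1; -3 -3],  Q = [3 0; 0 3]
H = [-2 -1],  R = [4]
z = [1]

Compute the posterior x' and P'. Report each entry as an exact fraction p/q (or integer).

x̄ = F·x = [-12, 0]
P̄ = F·P·Fᵀ + Q = [33 -18; -18 57]
y = z − H·x̄ = [-23]
S = H·P̄·Hᵀ + R = [121]
K = P̄·Hᵀ·S⁻¹ = [-48/121; -21/121]
x' = x̄ + K·y = [-348/121, 483/121]
P' = (I − K·H)·P̄ = [1689/121 -3186/121; -3186/121 6456/121]

x' = [-348/121, 483/121]
P' = [1689/121 -3186/121; -3186/121 6456/121]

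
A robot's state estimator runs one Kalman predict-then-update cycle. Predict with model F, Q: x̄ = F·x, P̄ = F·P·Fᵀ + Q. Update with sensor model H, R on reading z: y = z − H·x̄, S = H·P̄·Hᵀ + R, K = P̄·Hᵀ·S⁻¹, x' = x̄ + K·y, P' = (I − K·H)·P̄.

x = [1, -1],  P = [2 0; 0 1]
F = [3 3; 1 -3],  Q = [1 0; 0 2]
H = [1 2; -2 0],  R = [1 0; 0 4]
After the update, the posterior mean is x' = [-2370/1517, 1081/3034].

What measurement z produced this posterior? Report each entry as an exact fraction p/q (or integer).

x̄ = F·x = [0, 4]
P̄ = F·P·Fᵀ + Q = [28 -3; -3 13]
S = H·P̄·Hᵀ + R = [69 -44; -44 116]
K = P̄·Hᵀ·S⁻¹ = [22/1517 -724/1517; 733/1517 713/3034]
x' − x̄ = [-2370/1517, -11055/3034] = K·y
y = (KᵀK)⁻¹·Kᵀ·(x' − x̄) = [-9, 3]
z = y + H·x̄ = [-9, 3] + [8, 0] = [-1, 3]

z = [-1, 3]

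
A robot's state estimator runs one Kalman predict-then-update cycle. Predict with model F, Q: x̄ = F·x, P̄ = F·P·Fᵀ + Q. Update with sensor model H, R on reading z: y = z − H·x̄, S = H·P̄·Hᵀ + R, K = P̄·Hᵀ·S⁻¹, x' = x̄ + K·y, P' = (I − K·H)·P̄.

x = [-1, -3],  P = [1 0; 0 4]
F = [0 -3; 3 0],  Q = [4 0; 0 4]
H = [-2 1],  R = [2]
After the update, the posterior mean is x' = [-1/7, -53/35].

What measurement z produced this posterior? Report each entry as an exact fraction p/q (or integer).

z = [-1]

x̄ = F·x = [9, -3]
P̄ = F·P·Fᵀ + Q = [40 0; 0 13]
S = H·P̄·Hᵀ + R = [175]
K = P̄·Hᵀ·S⁻¹ = [-16/35; 13/175]
x' − x̄ = [-64/7, 52/35] = K·y
y = (KᵀK)⁻¹·Kᵀ·(x' − x̄) = [20]
z = y + H·x̄ = [20] + [-21] = [-1]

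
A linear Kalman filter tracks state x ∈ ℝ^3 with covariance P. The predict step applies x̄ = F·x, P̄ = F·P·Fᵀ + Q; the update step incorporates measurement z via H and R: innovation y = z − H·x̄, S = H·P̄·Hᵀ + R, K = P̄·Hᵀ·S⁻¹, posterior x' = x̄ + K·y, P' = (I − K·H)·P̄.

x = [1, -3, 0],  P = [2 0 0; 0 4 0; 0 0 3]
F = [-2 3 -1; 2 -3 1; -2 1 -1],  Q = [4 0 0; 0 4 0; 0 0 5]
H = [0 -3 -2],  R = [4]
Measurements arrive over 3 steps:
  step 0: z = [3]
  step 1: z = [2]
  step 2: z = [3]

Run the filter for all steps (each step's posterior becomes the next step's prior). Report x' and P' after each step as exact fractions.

step 0: x̄ = F·x = [-11, 11, -5]
step 0: P̄ = F·P·Fᵀ + Q = [51 -47 23; -47 51 -23; 23 -23 20]
step 0: y = z − H·x̄ = [26]
step 0: S = H·P̄·Hᵀ + R = [267]
step 0: K = P̄·Hᵀ·S⁻¹ = [95/267; -107/267; 29/267]
step 0: x' = x̄ + K·y = [-467/267, 155/267, -581/267]
step 0: P' = (I − K·H)·P̄ = [4592/267 -2384/267 3386/267; -2384/267 2168/267 -3038/267; 3386/267 -3038/267 4499/267]
step 1: x̄ = F·x = [660/89, -660/89, 1670/267]
step 1: P̄ = F·P·Fᵀ + Q = [34609/89 -34253/89 24713/89; -34253/89 34609/89 -24713/89; 24713/89 -24713/89 55526/267]
step 1: y = z − H·x̄ = [-2066/267]
step 1: S = H·P̄·Hᵀ + R = [267947/267]
step 1: K = P̄·Hᵀ·S⁻¹ = [159999/267947; -163203/267947; 111365/267947]
step 1: x' = x̄ + K·y = [748978/267947, -724186/267947, 814200/267947]
step 1: P' = (I − K·H)·P̄ = [8316304/267947 -5324528/267947 7666794/267947; -5324528/267947 4437880/267947 -6330414/267947; 7666794/267947 -6330414/267947 9272891/267947]
step 2: x̄ = F·x = [-4484714/267947, 4484714/267947, -3036342/267947]
step 2: P̄ = F·P·Fᵀ + Q = [216094811/267947 -215023023/267947 154436803/267947; -215023023/267947 216094811/267947 -154436803/267947; 154436803/267947 -154436803/267947 112941838/267947]
step 2: y = z − H·x̄ = [8185299/267947]
step 2: S = H·P̄·Hᵀ + R = [544450803/267947]
step 2: K = P̄·Hᵀ·S⁻¹ = [336195463/544450803; -339410827/544450803; 237426733/544450803]
step 2: x' = x̄ + K·y = [385840295/181483601, -418581491/181483601, 361103701/181483601]
step 2: P' = (I − K·H)·P̄ = [17263130512/544450803 -11050981744/544450803 15904081690/544450803; -11050981744/544450803 9155855032/544450803 -13054960894/544450803; 15904081690/544450803 -13054960894/544450803 19107587875/544450803]

step 0: x' = [-467/267, 155/267, -581/267], P' = [4592/267 -2384/267 3386/267; -2384/267 2168/267 -3038/267; 3386/267 -3038/267 4499/267]
step 1: x' = [748978/267947, -724186/267947, 814200/267947], P' = [8316304/267947 -5324528/267947 7666794/267947; -5324528/267947 4437880/267947 -6330414/267947; 7666794/267947 -6330414/267947 9272891/267947]
step 2: x' = [385840295/181483601, -418581491/181483601, 361103701/181483601], P' = [17263130512/544450803 -11050981744/544450803 15904081690/544450803; -11050981744/544450803 9155855032/544450803 -13054960894/544450803; 15904081690/544450803 -13054960894/544450803 19107587875/544450803]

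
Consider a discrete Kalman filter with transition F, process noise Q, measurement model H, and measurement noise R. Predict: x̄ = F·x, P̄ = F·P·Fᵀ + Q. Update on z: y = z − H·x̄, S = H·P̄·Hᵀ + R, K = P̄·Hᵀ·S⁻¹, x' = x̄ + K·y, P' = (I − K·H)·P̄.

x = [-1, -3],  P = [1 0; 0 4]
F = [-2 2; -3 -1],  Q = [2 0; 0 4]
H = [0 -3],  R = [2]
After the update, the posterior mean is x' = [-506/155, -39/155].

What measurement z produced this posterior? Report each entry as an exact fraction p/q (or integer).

x̄ = F·x = [-4, 6]
P̄ = F·P·Fᵀ + Q = [22 -2; -2 17]
S = H·P̄·Hᵀ + R = [155]
K = P̄·Hᵀ·S⁻¹ = [6/155; -51/155]
x' − x̄ = [114/155, -969/155] = K·y
y = (KᵀK)⁻¹·Kᵀ·(x' − x̄) = [19]
z = y + H·x̄ = [19] + [-18] = [1]

z = [1]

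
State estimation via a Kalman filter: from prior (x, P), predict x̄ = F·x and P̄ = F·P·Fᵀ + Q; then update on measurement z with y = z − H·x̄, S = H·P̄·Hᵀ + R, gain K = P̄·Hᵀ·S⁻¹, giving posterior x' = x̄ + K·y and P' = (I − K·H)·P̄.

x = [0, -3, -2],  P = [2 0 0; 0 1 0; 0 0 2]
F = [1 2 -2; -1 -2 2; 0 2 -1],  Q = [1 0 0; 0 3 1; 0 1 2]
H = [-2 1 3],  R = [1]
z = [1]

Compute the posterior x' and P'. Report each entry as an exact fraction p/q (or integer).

x̄ = F·x = [-2, 2, -4]
P̄ = F·P·Fᵀ + Q = [15 -14 8; -14 17 -7; 8 -7 8]
y = z − H·x̄ = [7]
S = H·P̄·Hᵀ + R = [68]
K = P̄·Hᵀ·S⁻¹ = [-5/17; 6/17; 1/68]
x' = x̄ + K·y = [-69/17, 76/17, -265/68]
P' = (I − K·H)·P̄ = [155/17 -118/17 141/17; -118/17 145/17 -125/17; 141/17 -125/17 543/68]

x' = [-69/17, 76/17, -265/68]
P' = [155/17 -118/17 141/17; -118/17 145/17 -125/17; 141/17 -125/17 543/68]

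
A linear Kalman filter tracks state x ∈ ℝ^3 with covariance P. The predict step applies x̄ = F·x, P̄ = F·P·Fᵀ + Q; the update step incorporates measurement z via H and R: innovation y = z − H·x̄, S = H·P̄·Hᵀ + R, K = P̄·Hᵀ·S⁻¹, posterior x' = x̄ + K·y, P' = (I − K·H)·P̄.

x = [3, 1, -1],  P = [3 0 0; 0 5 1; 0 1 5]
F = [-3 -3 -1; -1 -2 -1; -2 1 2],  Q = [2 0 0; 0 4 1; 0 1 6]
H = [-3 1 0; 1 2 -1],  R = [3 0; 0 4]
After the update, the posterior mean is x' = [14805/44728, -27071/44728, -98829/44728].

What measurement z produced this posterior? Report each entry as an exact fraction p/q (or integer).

z = [-2, 1]

x̄ = F·x = [-11, -4, -7]
P̄ = F·P·Fᵀ + Q = [85 49 -14; 49 36 -18; -14 -18 47]
S = H·P̄·Hᵀ + R = [510 -452; -452 576]
K = P̄·Hᵀ·S⁻¹ = [-7403/22364 3679/44728; -277/22364 10359/44728; -7505/22364 -19311/44728]
x' − x̄ = [506813/44728, 151841/44728, 214267/44728] = K·y
y = (KᵀK)⁻¹·Kᵀ·(x' − x̄) = [-31, 13]
z = y + H·x̄ = [-31, 13] + [29, -12] = [-2, 1]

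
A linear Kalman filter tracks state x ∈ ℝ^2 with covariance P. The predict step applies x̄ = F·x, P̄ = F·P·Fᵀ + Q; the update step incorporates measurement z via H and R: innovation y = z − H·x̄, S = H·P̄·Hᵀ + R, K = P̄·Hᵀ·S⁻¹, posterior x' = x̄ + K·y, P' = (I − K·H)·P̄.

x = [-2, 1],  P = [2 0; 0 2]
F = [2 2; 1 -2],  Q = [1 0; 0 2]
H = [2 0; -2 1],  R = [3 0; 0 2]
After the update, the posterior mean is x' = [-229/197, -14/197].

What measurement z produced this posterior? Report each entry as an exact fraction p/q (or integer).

x̄ = F·x = [-2, -4]
P̄ = F·P·Fᵀ + Q = [17 -4; -4 12]
S = H·P̄·Hᵀ + R = [71 -76; -76 98]
K = P̄·Hᵀ·S⁻¹ = [74/197 -19/197; 368/591 406/591]
x' − x̄ = [165/197, 774/197] = K·y
y = (KᵀK)⁻¹·Kᵀ·(x' − x̄) = [3, 3]
z = y + H·x̄ = [3, 3] + [-4, 0] = [-1, 3]

z = [-1, 3]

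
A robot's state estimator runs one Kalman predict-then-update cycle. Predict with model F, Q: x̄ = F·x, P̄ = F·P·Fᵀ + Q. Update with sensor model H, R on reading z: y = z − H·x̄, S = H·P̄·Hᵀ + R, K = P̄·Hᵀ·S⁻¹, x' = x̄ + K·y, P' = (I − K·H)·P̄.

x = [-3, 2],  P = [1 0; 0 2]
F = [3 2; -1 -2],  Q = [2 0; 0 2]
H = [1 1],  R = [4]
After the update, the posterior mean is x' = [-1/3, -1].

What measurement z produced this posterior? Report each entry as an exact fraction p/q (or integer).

z = [1]

x̄ = F·x = [-5, -1]
P̄ = F·P·Fᵀ + Q = [19 -11; -11 11]
S = H·P̄·Hᵀ + R = [12]
K = P̄·Hᵀ·S⁻¹ = [2/3; 0]
x' − x̄ = [14/3, 0] = K·y
y = (KᵀK)⁻¹·Kᵀ·(x' − x̄) = [7]
z = y + H·x̄ = [7] + [-6] = [1]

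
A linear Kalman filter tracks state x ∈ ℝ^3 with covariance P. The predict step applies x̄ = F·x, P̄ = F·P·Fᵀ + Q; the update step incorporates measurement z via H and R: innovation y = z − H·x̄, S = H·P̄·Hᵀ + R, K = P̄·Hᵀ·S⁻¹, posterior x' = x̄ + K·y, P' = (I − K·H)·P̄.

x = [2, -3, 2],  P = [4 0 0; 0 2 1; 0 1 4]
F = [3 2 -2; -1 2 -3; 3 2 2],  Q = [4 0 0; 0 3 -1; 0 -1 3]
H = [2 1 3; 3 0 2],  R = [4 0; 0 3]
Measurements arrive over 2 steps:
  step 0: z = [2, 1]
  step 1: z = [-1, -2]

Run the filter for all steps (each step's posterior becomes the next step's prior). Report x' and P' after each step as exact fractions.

step 0: x' = [-51863/9589, -141521/9589, 85457/9589], P' = [73185/9589 147411/9589 -102225/9589; 147411/9589 362828/9589 -220320/9589; -102225/9589 -220320/9589 148584/9589]
step 1: x' = [-422102060/351555731, -2266502081/1054667193, 349391316/351555731], P' = [610132833/351555731 2094540487/1054667193 -703690801/351555731; 2094540487/1054667193 22503769678/3164001579 -3410309872/1054667193; -703690801/351555731 -3410309872/1054667193 970729810/351555731]

step 0: x̄ = F·x = [-4, -14, 4]
step 0: P̄ = F·P·Fᵀ + Q = [56 10 28; 10 39 -31; 28 -31 71]
step 0: y = z − H·x̄ = [12, 5]
step 0: S = H·P̄·Hᵀ + R = [1096 1094; 1094 1127]
step 0: K = P̄·Hᵀ·S⁻¹ = [-6447/19178 5035/9589; -1655/19178 531/9589; 10491/19178 -3169/9589]
step 0: x' = x̄ + K·y = [-51863/9589, -141521/9589, 85457/9589]
step 0: P' = (I − K·H)·P̄ = [73185/9589 147411/9589 -102225/9589; 147411/9589 362828/9589 -220320/9589; -102225/9589 -220320/9589 148584/9589]
step 1: x̄ = F·x = [-609545/9589, -487550/9589, -267717/9589]
step 1: P̄ = F·P·Fᵀ + Q = [7500861/9589 5631680/9589 3284573/9589; 5631680/9589 4331366/9589 2485423/9589; 3284573/9589 2485423/9589 1512752/9589]
step 1: y = z − H·x̄ = [2500202/9589, 2344891/9589]
step 1: S = H·P̄·Hᵀ + R = [124842068/9589 118647013/9589; 118647013/9589 113002400/9589]
step 1: K = P̄·Hᵀ·S⁻¹ = [-144469931/1054667193 423016897/1054667193; 1094555938/3164001579 -536998283/3164001579; 276028403/1054667193 -169612783/1054667193]
step 1: x' = x̄ + K·y = [-422102060/351555731, -2266502081/1054667193, 349391316/351555731]
step 1: P' = (I − K·H)·P̄ = [610132833/351555731 2094540487/1054667193 -703690801/351555731; 2094540487/1054667193 22503769678/3164001579 -3410309872/1054667193; -703690801/351555731 -3410309872/1054667193 970729810/351555731]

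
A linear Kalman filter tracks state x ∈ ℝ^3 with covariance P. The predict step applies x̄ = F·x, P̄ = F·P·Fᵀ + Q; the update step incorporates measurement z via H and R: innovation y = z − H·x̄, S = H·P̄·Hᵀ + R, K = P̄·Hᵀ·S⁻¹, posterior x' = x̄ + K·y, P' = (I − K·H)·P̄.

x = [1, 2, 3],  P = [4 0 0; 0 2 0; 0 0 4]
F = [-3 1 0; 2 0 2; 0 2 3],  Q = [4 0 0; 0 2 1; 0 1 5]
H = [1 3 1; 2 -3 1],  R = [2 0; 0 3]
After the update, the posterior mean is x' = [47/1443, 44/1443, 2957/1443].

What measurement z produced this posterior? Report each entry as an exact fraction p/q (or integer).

x̄ = F·x = [-1, 8, 13]
P̄ = F·P·Fᵀ + Q = [42 -24 4; -24 34 25; 4 25 49]
S = H·P̄·Hᵀ + R = [413 -233; -233 680]
K = P̄·Hᵀ·S⁻¹ = [19600/226551 60022/226551; 40915/226551 -27626/226551; 82846/226551 22390/226551]
x' − x̄ = [1490/1443, -11500/1443, -15802/1443] = K·y
y = (KᵀK)⁻¹·Kᵀ·(x' − x̄) = [-34, 15]
z = y + H·x̄ = [-34, 15] + [36, -13] = [2, 2]

z = [2, 2]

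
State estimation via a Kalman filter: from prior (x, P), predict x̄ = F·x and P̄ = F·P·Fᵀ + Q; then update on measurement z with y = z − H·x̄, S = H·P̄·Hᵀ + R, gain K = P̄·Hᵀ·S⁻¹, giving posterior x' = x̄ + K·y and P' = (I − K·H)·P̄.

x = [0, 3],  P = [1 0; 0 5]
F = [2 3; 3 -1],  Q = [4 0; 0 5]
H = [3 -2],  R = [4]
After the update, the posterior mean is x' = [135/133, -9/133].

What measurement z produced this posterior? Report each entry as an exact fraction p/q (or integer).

x̄ = F·x = [9, -3]
P̄ = F·P·Fᵀ + Q = [53 -9; -9 19]
S = H·P̄·Hᵀ + R = [665]
K = P̄·Hᵀ·S⁻¹ = [177/665; -13/133]
x' − x̄ = [-1062/133, 390/133] = K·y
y = (KᵀK)⁻¹·Kᵀ·(x' − x̄) = [-30]
z = y + H·x̄ = [-30] + [33] = [3]

z = [3]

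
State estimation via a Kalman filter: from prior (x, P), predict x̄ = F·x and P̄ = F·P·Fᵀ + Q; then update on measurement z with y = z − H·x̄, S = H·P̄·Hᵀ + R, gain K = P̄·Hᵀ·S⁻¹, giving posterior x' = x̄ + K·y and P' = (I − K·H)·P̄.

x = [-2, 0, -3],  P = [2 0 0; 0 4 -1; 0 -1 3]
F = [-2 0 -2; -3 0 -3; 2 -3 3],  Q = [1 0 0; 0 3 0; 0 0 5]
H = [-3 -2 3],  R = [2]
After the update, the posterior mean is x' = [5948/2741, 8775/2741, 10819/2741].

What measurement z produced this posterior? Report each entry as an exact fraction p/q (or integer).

z = [-1]

x̄ = F·x = [10, 15, -13]
P̄ = F·P·Fᵀ + Q = [21 30 -32; 30 48 -48; -32 -48 94]
S = H·P̄·Hᵀ + R = [2741]
K = P̄·Hᵀ·S⁻¹ = [-219/2741; -330/2741; 474/2741]
x' − x̄ = [-21462/2741, -32340/2741, 46452/2741] = K·y
y = (KᵀK)⁻¹·Kᵀ·(x' − x̄) = [98]
z = y + H·x̄ = [98] + [-99] = [-1]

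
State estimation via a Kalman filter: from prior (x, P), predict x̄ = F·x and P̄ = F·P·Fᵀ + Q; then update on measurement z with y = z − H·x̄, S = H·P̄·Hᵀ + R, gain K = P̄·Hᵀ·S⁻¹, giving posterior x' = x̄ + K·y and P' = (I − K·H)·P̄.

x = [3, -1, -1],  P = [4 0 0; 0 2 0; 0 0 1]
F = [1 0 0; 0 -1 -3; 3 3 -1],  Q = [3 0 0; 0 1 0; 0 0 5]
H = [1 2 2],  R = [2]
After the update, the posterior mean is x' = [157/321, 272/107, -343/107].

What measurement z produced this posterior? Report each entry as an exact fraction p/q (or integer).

z = [-1]

x̄ = F·x = [3, 4, 7]
P̄ = F·P·Fᵀ + Q = [7 0 12; 0 12 -3; 12 -3 60]
S = H·P̄·Hᵀ + R = [321]
K = P̄·Hᵀ·S⁻¹ = [31/321; 6/107; 42/107]
x' − x̄ = [-806/321, -156/107, -1092/107] = K·y
y = (KᵀK)⁻¹·Kᵀ·(x' − x̄) = [-26]
z = y + H·x̄ = [-26] + [25] = [-1]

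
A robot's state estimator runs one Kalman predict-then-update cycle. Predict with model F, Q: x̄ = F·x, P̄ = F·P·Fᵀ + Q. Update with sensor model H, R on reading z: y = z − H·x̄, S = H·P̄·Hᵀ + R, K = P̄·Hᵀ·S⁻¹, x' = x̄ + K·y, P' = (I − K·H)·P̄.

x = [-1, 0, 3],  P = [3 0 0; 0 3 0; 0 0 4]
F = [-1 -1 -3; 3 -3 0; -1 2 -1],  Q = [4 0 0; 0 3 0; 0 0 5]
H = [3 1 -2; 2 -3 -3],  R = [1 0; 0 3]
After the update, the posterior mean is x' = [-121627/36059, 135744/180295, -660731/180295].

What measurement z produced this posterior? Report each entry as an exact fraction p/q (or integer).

z = [-2, 2]

x̄ = F·x = [-8, -3, -2]
P̄ = F·P·Fᵀ + Q = [46 0 9; 0 57 -27; 9 -27 24]
S = H·P̄·Hᵀ + R = [568 51; 51 322]
K = P̄·Hᵀ·S⁻¹ = [7065/36059 6160/36059; 40332/180295 -56781/180295; -16833/180295 17784/180295]
x' − x̄ = [166845/36059, 676629/180295, -300141/180295] = K·y
y = (KᵀK)⁻¹·Kᵀ·(x' − x̄) = [21, 3]
z = y + H·x̄ = [21, 3] + [-23, -1] = [-2, 2]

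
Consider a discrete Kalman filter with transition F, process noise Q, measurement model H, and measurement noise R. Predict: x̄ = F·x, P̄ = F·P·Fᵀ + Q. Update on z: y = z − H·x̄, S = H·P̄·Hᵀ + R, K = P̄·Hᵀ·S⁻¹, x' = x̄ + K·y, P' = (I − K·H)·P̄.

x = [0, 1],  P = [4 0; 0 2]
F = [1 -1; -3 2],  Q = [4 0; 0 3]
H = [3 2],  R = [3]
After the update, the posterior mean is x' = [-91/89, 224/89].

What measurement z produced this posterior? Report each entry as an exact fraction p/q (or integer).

z = [2]

x̄ = F·x = [-1, 2]
P̄ = F·P·Fᵀ + Q = [10 -16; -16 47]
S = H·P̄·Hᵀ + R = [89]
K = P̄·Hᵀ·S⁻¹ = [-2/89; 46/89]
x' − x̄ = [-2/89, 46/89] = K·y
y = (KᵀK)⁻¹·Kᵀ·(x' − x̄) = [1]
z = y + H·x̄ = [1] + [1] = [2]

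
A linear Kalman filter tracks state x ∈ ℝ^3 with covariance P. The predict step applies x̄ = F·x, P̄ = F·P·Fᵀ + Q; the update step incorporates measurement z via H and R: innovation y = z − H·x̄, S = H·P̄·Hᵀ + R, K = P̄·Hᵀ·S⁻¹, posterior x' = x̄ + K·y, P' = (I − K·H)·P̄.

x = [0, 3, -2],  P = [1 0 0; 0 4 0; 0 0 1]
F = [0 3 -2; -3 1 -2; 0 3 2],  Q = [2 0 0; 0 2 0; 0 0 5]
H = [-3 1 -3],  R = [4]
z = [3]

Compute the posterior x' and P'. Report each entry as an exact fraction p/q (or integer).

x̄ = F·x = [13, 7, 5]
P̄ = F·P·Fᵀ + Q = [42 16 32; 16 19 8; 32 8 45]
y = z − H·x̄ = [50]
S = H·P̄·Hᵀ + R = [1238]
K = P̄·Hᵀ·S⁻¹ = [-103/619; -53/1238; -223/1238]
x' = x̄ + K·y = [2897/619, 3008/619, -2480/619]
P' = (I − K·H)·P̄ = [4780/619 4445/619 -3161/619; 4445/619 20713/1238 -1915/1238; -3161/619 -1915/1238 5981/1238]

x' = [2897/619, 3008/619, -2480/619]
P' = [4780/619 4445/619 -3161/619; 4445/619 20713/1238 -1915/1238; -3161/619 -1915/1238 5981/1238]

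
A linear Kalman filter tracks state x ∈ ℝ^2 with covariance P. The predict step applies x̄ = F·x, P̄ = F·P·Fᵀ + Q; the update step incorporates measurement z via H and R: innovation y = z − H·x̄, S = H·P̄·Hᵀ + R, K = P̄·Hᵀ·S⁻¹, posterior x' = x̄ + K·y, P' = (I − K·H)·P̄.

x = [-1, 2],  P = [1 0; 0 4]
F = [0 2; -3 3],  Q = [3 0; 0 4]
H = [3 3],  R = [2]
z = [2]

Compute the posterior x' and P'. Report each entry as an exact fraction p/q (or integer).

x' = [-589/1046, 1311/1046]
P' = [3233/1046 -3147/1046; -3147/1046 3293/1046]

x̄ = F·x = [4, 9]
P̄ = F·P·Fᵀ + Q = [19 24; 24 49]
y = z − H·x̄ = [-37]
S = H·P̄·Hᵀ + R = [1046]
K = P̄·Hᵀ·S⁻¹ = [129/1046; 219/1046]
x' = x̄ + K·y = [-589/1046, 1311/1046]
P' = (I − K·H)·P̄ = [3233/1046 -3147/1046; -3147/1046 3293/1046]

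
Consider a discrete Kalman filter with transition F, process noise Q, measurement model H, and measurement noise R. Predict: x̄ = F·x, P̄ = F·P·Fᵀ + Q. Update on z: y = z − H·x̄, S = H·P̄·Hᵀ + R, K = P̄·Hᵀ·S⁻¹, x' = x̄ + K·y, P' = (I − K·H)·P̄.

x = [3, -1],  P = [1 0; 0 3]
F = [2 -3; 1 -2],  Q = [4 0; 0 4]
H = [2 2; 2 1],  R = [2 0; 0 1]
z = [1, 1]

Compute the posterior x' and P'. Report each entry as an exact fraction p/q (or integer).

x̄ = F·x = [9, 5]
P̄ = F·P·Fᵀ + Q = [35 20; 20 17]
y = z − H·x̄ = [-27, -22]
S = H·P̄·Hᵀ + R = [370 294; 294 238]
K = P̄·Hᵀ·S⁻¹ = [-5/29 120/203; 61/116 -333/812]
x' = x̄ + K·y = [132/203, -143/812]
P' = (I − K·H)·P̄ = [155/203 -190/203; -190/203 1187/812]

x' = [132/203, -143/812]
P' = [155/203 -190/203; -190/203 1187/812]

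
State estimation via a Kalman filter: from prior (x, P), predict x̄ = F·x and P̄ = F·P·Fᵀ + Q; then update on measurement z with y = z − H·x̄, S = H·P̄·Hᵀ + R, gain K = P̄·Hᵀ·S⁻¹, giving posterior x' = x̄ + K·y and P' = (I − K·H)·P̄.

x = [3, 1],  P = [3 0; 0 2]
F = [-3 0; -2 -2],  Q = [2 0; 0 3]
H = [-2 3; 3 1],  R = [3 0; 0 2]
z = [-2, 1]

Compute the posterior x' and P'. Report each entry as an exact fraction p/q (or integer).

x' = [17609/42899, -17680/42899]
P' = [7377/42899 1137/42899; 1137/42899 12143/42899]

x̄ = F·x = [-9, -8]
P̄ = F·P·Fᵀ + Q = [29 18; 18 23]
y = z − H·x̄ = [4, 36]
S = H·P̄·Hᵀ + R = [110 21; 21 394]
K = P̄·Hᵀ·S⁻¹ = [-3781/42899 11634/42899; 11385/42899 7777/42899]
x' = x̄ + K·y = [17609/42899, -17680/42899]
P' = (I − K·H)·P̄ = [7377/42899 1137/42899; 1137/42899 12143/42899]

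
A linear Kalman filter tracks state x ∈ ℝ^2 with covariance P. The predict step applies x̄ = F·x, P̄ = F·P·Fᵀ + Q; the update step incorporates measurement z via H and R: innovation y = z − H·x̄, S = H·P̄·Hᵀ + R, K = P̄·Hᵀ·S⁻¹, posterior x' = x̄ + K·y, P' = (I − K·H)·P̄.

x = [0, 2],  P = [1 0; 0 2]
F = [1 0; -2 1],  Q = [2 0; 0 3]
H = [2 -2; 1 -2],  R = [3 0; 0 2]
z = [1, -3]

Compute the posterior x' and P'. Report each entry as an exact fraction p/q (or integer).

x̄ = F·x = [0, 2]
P̄ = F·P·Fᵀ + Q = [3 -2; -2 9]
y = z − H·x̄ = [5, 1]
S = H·P̄·Hᵀ + R = [67 54; 54 49]
K = P̄·Hᵀ·S⁻¹ = [112/367 -71/367; 2/367 -152/367]
x' = x̄ + K·y = [489/367, 592/367]
P' = (I − K·H)·P̄ = [478/367 310/367; 310/367 307/367]

x' = [489/367, 592/367]
P' = [478/367 310/367; 310/367 307/367]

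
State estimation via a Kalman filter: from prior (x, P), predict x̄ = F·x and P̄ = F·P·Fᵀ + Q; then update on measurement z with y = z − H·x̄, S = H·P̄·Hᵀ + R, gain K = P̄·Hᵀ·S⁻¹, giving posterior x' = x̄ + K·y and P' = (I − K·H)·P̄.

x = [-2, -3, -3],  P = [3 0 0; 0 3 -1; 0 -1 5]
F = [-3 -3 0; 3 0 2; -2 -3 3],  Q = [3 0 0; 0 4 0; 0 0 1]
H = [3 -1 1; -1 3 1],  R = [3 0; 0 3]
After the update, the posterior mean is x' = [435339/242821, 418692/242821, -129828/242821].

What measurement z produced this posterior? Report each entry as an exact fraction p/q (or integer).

x̄ = F·x = [15, -12, 4]
P̄ = F·P·Fᵀ + Q = [57 -21 54; -21 51 18; 54 18 103]
S = H·P̄·Hᵀ + R = [1084 -287; -287 748]
K = P̄·Hᵀ·S⁻¹ = [55022/242821 -314/242821; -5568/242821 60192/242821; 71439/242821 60847/242821]
x' − x̄ = [-3206976/242821, 3332544/242821, -1101112/242821] = K·y
y = (KᵀK)⁻¹·Kᵀ·(x' − x̄) = [-58, 50]
z = y + H·x̄ = [-58, 50] + [61, -47] = [3, 3]

z = [3, 3]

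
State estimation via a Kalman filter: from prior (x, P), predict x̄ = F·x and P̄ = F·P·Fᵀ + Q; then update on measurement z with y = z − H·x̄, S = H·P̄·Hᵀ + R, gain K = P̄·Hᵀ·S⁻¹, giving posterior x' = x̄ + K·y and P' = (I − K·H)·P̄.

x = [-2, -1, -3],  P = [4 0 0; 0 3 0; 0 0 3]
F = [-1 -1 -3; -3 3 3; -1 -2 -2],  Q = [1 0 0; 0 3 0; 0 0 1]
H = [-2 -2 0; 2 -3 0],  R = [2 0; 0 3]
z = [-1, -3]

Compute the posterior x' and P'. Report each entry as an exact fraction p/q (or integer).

x̄ = F·x = [12, -6, 10]
P̄ = F·P·Fᵀ + Q = [35 -24 28; -24 93 -24; 28 -24 29]
y = z − H·x̄ = [11, -45]
S = H·P̄·Hᵀ + R = [322 370; 370 1268]
K = P̄·Hᵀ·S⁻¹ = [-20109/67849 13466/67849; -26997/135698 -27117/135698; -14376/67849 11044/67849]
x' = x̄ + K·y = [-12981/67849, 54555/67849, 23374/67849]
P' = (I − K·H)·P̄ = [20145/67849 -36/67849 15252/67849; -36/67849 27069/135698 -876/67849; 15252/67849 -876/67849 438981/67849]

x' = [-12981/67849, 54555/67849, 23374/67849]
P' = [20145/67849 -36/67849 15252/67849; -36/67849 27069/135698 -876/67849; 15252/67849 -876/67849 438981/67849]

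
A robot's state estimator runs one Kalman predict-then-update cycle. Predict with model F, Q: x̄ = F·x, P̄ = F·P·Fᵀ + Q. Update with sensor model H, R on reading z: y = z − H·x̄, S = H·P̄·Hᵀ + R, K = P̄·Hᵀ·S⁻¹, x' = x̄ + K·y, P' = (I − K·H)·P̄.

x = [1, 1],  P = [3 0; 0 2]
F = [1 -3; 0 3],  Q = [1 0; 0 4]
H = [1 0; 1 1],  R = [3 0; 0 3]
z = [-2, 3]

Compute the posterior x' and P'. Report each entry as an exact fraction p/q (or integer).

x' = [-494/259, 1121/259]
P' = [678/259 -642/259; -642/259 1158/259]

x̄ = F·x = [-2, 3]
P̄ = F·P·Fᵀ + Q = [22 -18; -18 22]
y = z − H·x̄ = [0, 2]
S = H·P̄·Hᵀ + R = [25 4; 4 11]
K = P̄·Hᵀ·S⁻¹ = [226/259 12/259; -214/259 172/259]
x' = x̄ + K·y = [-494/259, 1121/259]
P' = (I − K·H)·P̄ = [678/259 -642/259; -642/259 1158/259]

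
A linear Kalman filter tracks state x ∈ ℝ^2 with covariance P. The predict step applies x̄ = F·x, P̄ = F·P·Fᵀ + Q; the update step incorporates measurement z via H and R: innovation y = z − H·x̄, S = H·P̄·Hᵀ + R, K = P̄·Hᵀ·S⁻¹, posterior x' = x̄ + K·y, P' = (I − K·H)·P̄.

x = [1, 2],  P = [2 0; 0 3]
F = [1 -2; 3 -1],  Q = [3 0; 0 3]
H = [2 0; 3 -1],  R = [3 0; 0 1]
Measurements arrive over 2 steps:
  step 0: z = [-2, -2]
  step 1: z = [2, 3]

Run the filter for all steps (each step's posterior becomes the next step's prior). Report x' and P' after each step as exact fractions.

step 0: x' = [-571/721, -143/721], P' = [843/1442 1206/721; 1206/721 4128/721]
step 1: x' = [126259/217613, -312046/217613], P' = [138093/435226 330801/435226; 330801/435226 1137693/435226]

step 0: x̄ = F·x = [-3, 1]
step 0: P̄ = F·P·Fᵀ + Q = [17 12; 12 24]
step 0: y = z − H·x̄ = [4, 8]
step 0: S = H·P̄·Hᵀ + R = [71 78; 78 106]
step 0: K = P̄·Hᵀ·S⁻¹ = [281/721 117/1442; 804/721 -510/721]
step 0: x' = x̄ + K·y = [-571/721, -143/721]
step 0: P' = (I − K·H)·P̄ = [843/1442 1206/721; 1206/721 4128/721]
step 1: x̄ = F·x = [-285/721, -1570/721]
step 1: P̄ = F·P·Fᵀ + Q = [28545/1442 2157/1442; 2157/1442 5697/1442]
step 1: y = z − H·x̄ = [2012/721, 1448/721]
step 1: S = H·P̄·Hᵀ + R = [59253/721 83478/721; 83478/721 125551/721]
step 1: K = P̄·Hᵀ·S⁻¹ = [46031/217613 41739/217613; 110267/217613 -72645/217613]
step 1: x' = x̄ + K·y = [126259/217613, -312046/217613]
step 1: P' = (I − K·H)·P̄ = [138093/435226 330801/435226; 330801/435226 1137693/435226]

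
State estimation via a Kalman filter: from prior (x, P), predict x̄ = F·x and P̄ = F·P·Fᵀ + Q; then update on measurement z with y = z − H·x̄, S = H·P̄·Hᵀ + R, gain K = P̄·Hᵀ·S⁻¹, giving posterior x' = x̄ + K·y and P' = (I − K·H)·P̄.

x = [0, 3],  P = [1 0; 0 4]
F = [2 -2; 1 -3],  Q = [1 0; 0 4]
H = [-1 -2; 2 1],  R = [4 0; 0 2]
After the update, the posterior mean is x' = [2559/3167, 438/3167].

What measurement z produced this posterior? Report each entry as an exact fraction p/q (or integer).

x̄ = F·x = [-6, -9]
P̄ = F·P·Fᵀ + Q = [21 26; 26 41]
S = H·P̄·Hᵀ + R = [293 -254; -254 231]
K = P̄·Hᵀ·S⁻¹ = [409/3167 1382/3167; -1326/3167 -183/3167]
x' − x̄ = [21561/3167, 28941/3167] = K·y
y = (KᵀK)⁻¹·Kᵀ·(x' − x̄) = [-25, 23]
z = y + H·x̄ = [-25, 23] + [24, -21] = [-1, 2]

z = [-1, 2]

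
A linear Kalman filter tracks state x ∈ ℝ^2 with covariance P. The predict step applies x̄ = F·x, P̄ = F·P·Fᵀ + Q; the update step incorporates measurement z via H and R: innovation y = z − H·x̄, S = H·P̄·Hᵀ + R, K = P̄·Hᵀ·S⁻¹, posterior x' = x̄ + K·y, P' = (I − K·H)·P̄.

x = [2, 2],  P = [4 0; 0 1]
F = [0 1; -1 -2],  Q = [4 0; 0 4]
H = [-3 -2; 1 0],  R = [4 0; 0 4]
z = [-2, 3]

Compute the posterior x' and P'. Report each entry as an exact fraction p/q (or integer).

x̄ = F·x = [2, -6]
P̄ = F·P·Fᵀ + Q = [5 -2; -2 12]
y = z − H·x̄ = [-8, 1]
S = H·P̄·Hᵀ + R = [73 -11; -11 9]
K = P̄·Hᵀ·S⁻¹ = [-11/134 61/134; -23/67 -43/67]
x' = x̄ + K·y = [417/134, -261/67]
P' = (I − K·H)·P̄ = [122/67 -172/67; -172/67 304/67]

x' = [417/134, -261/67]
P' = [122/67 -172/67; -172/67 304/67]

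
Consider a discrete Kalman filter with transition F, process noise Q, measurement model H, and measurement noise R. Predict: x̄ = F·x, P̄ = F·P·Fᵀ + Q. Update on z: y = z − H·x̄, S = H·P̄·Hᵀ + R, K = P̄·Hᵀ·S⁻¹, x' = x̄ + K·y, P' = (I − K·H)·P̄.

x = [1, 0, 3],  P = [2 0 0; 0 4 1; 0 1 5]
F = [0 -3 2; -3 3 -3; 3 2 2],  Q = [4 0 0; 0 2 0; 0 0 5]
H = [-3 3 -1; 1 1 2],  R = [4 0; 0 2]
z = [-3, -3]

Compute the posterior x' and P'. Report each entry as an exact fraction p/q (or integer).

x' = [141/419, -1322/1257, -1348/1257]
P' = [88953/14665 181723/43995 -231544/43995; 181723/43995 1256029/395955 -1436602/395955; -231544/43995 -1436602/395955 1984006/395955]

x̄ = F·x = [6, -12, 9]
P̄ = F·P·Fᵀ + Q = [48 -51 -6; -51 83 -24; -6 -24 67]
y = z − H·x̄ = [60, -15]
S = H·P̄·Hᵀ + R = [2276 -107; -107 179]
K = P̄·Hᵀ·S⁻¹ = [-5966/43995 -7253/43995; 74542/395955 9166/395955; -10531/395955 223757/395955]
x' = x̄ + K·y = [141/419, -1322/1257, -1348/1257]
P' = (I − K·H)·P̄ = [88953/14665 181723/43995 -231544/43995; 181723/43995 1256029/395955 -1436602/395955; -231544/43995 -1436602/395955 1984006/395955]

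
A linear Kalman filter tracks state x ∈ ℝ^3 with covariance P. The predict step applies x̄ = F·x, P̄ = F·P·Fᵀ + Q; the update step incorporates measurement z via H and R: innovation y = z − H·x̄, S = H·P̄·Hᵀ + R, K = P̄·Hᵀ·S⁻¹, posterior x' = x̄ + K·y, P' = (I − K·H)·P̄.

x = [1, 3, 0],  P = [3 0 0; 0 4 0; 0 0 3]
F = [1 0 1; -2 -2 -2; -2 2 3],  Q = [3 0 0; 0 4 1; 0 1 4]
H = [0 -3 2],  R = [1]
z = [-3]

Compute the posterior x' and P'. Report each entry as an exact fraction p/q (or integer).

x̄ = F·x = [1, -8, 4]
P̄ = F·P·Fᵀ + Q = [9 -12 3; -12 44 -21; 3 -21 59]
y = z − H·x̄ = [-35]
S = H·P̄·Hᵀ + R = [885]
K = P̄·Hᵀ·S⁻¹ = [14/295; -58/295; 181/885]
x' = x̄ + K·y = [-39/59, -66/59, -559/177]
P' = (I − K·H)·P̄ = [2067/295 -1104/295 -1649/295; -1104/295 2888/295 4303/295; -1649/295 4303/295 19454/885]

x' = [-39/59, -66/59, -559/177]
P' = [2067/295 -1104/295 -1649/295; -1104/295 2888/295 4303/295; -1649/295 4303/295 19454/885]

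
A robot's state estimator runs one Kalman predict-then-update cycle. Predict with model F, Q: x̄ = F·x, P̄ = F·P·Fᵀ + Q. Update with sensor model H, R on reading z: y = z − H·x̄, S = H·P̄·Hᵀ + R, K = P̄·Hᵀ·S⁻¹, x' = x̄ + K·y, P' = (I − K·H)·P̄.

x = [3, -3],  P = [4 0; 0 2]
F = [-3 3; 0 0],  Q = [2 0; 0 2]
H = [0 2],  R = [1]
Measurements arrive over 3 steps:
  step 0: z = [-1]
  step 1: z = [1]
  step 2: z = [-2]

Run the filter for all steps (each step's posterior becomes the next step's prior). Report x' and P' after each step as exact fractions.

step 0: x̄ = F·x = [-18, 0]
step 0: P̄ = F·P·Fᵀ + Q = [56 0; 0 2]
step 0: y = z − H·x̄ = [-1]
step 0: S = H·P̄·Hᵀ + R = [9]
step 0: K = P̄·Hᵀ·S⁻¹ = [0; 4/9]
step 0: x' = x̄ + K·y = [-18, -4/9]
step 0: P' = (I − K·H)·P̄ = [56 0; 0 2/9]
step 1: x̄ = F·x = [158/3, 0]
step 1: P̄ = F·P·Fᵀ + Q = [508 0; 0 2]
step 1: y = z − H·x̄ = [1]
step 1: S = H·P̄·Hᵀ + R = [9]
step 1: K = P̄·Hᵀ·S⁻¹ = [0; 4/9]
step 1: x' = x̄ + K·y = [158/3, 4/9]
step 1: P' = (I − K·H)·P̄ = [508 0; 0 2/9]
step 2: x̄ = F·x = [-470/3, 0]
step 2: P̄ = F·P·Fᵀ + Q = [4576 0; 0 2]
step 2: y = z − H·x̄ = [-2]
step 2: S = H·P̄·Hᵀ + R = [9]
step 2: K = P̄·Hᵀ·S⁻¹ = [0; 4/9]
step 2: x' = x̄ + K·y = [-470/3, -8/9]
step 2: P' = (I − K·H)·P̄ = [4576 0; 0 2/9]

step 0: x' = [-18, -4/9], P' = [56 0; 0 2/9]
step 1: x' = [158/3, 4/9], P' = [508 0; 0 2/9]
step 2: x' = [-470/3, -8/9], P' = [4576 0; 0 2/9]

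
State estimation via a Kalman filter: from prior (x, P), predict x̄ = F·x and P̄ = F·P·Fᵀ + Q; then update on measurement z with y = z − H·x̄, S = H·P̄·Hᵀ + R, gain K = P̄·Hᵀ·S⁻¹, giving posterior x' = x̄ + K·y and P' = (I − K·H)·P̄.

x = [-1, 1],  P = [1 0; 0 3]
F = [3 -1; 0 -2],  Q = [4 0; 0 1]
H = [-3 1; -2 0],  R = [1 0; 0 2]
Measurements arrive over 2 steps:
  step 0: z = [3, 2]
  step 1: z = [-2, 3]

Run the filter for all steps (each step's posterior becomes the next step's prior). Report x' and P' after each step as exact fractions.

step 0: x̄ = F·x = [-4, -2]
step 0: P̄ = F·P·Fᵀ + Q = [16 6; 6 13]
step 0: y = z − H·x̄ = [-7, -6]
step 0: S = H·P̄·Hᵀ + R = [122 84; 84 66]
step 0: K = P̄·Hᵀ·S⁻¹ = [-7/83 -94/249; 113/166 -87/83]
step 0: x' = x̄ + K·y = [-95/83, -79/166]
step 0: P' = (I − K·H)·P̄ = [94/249 87/83; 87/83 635/166]
step 1: x̄ = F·x = [-491/166, 79/83]
step 1: P̄ = F·P·Fᵀ + Q = [819/166 113/83; 113/83 1353/83]
step 1: y = z − H·x̄ = [-1963/166, -242/83]
step 1: S = H·P̄·Hᵀ + R = [8887/166 2231/83; 2231/83 1804/83]
step 1: K = P̄·Hᵀ·S⁻¹ = [-2231/36611 -13862/36611; 28114/36611 -39355/36611]
step 1: x' = x̄ + K·y = [-41490/36611, -182864/36611]
step 1: P' = (I − K·H)·P̄ = [13862/36611 39355/36611; 39355/36611 146179/36611]

step 0: x' = [-95/83, -79/166], P' = [94/249 87/83; 87/83 635/166]
step 1: x' = [-41490/36611, -182864/36611], P' = [13862/36611 39355/36611; 39355/36611 146179/36611]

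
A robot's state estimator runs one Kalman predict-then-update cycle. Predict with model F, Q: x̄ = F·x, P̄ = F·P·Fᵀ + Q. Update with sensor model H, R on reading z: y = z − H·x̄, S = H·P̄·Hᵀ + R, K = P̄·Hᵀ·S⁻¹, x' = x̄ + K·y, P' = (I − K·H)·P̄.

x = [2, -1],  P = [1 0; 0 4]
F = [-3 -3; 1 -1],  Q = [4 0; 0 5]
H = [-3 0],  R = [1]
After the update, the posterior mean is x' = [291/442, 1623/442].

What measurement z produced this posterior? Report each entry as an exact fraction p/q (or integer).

z = [-2]

x̄ = F·x = [-3, 3]
P̄ = F·P·Fᵀ + Q = [49 9; 9 10]
S = H·P̄·Hᵀ + R = [442]
K = P̄·Hᵀ·S⁻¹ = [-147/442; -27/442]
x' − x̄ = [1617/442, 297/442] = K·y
y = (KᵀK)⁻¹·Kᵀ·(x' − x̄) = [-11]
z = y + H·x̄ = [-11] + [9] = [-2]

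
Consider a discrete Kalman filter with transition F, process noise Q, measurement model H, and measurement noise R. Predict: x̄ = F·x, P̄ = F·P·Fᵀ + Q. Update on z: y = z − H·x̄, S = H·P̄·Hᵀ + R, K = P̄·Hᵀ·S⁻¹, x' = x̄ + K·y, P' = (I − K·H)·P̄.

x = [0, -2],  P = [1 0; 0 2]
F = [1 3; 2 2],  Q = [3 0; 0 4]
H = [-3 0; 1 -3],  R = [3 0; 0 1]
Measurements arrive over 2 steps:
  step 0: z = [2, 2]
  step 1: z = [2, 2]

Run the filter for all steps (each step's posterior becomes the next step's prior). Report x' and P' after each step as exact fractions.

step 0: x̄ = F·x = [-6, -4]
step 0: P̄ = F·P·Fᵀ + Q = [22 14; 14 16]
step 0: y = z − H·x̄ = [-16, -4]
step 0: S = H·P̄·Hᵀ + R = [201 60; 60 83]
step 0: K = P̄·Hᵀ·S⁻¹ = [-1426/4361 -20/4361; -482/4361 -1438/4361]
step 0: x' = x̄ + K·y = [-3270/4361, -3980/4361]
step 0: P' = (I − K·H)·P̄ = [1426/4361 482/4361; 482/4361 640/4361]
step 1: x̄ = F·x = [-15210/4361, -14500/4361]
step 1: P̄ = F·P·Fᵀ + Q = [23161/4361 10548/4361; 10548/4361 29564/4361]
step 1: y = z − H·x̄ = [-36908/4361, -19568/4361]
step 1: S = H·P̄·Hᵀ + R = [221532/4361 25449/4361; 25449/4361 230310/4361]
step 1: K = P̄·Hᵀ·S⁻¹ = [-1206661/3850293 -8483/3850293; -135016/1283431 -420548/1283431]
step 1: x' = x̄ + K·y = [-1059506/1283431, -1237628/1283431]
step 1: P' = (I − K·H)·P̄ = [1206661/3850293 135016/1283431; 135016/1283431 185188/1283431]

step 0: x' = [-3270/4361, -3980/4361], P' = [1426/4361 482/4361; 482/4361 640/4361]
step 1: x' = [-1059506/1283431, -1237628/1283431], P' = [1206661/3850293 135016/1283431; 135016/1283431 185188/1283431]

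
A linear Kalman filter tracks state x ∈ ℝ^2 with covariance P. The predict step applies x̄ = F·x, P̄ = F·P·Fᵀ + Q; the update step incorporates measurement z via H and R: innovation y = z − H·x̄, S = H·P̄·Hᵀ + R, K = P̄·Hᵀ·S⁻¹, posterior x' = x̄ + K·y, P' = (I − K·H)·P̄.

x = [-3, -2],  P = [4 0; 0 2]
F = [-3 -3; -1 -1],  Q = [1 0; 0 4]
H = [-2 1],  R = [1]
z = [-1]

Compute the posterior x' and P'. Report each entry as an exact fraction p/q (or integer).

x̄ = F·x = [15, 5]
P̄ = F·P·Fᵀ + Q = [55 18; 18 10]
y = z − H·x̄ = [24]
S = H·P̄·Hᵀ + R = [159]
K = P̄·Hᵀ·S⁻¹ = [-92/159; -26/159]
x' = x̄ + K·y = [59/53, 57/53]
P' = (I − K·H)·P̄ = [281/159 470/159; 470/159 914/159]

x' = [59/53, 57/53]
P' = [281/159 470/159; 470/159 914/159]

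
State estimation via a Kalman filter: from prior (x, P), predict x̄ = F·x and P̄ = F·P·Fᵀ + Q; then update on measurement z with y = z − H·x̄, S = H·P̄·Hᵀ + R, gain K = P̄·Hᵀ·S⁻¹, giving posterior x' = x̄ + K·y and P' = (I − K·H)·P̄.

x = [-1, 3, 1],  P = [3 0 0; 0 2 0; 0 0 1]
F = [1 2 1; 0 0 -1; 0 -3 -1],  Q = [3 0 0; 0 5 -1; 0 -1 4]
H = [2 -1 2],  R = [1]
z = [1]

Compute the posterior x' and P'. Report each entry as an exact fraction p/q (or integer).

x' = [394/59, -123/59, -430/59]
P' = [860/59 -19/59 -867/59; -19/59 290/59 160/59; -867/59 160/59 957/59]

x̄ = F·x = [6, -1, -10]
P̄ = F·P·Fᵀ + Q = [15 -1 -13; -1 6 0; -13 0 23]
y = z − H·x̄ = [8]
S = H·P̄·Hᵀ + R = [59]
K = P̄·Hᵀ·S⁻¹ = [5/59; -8/59; 20/59]
x' = x̄ + K·y = [394/59, -123/59, -430/59]
P' = (I − K·H)·P̄ = [860/59 -19/59 -867/59; -19/59 290/59 160/59; -867/59 160/59 957/59]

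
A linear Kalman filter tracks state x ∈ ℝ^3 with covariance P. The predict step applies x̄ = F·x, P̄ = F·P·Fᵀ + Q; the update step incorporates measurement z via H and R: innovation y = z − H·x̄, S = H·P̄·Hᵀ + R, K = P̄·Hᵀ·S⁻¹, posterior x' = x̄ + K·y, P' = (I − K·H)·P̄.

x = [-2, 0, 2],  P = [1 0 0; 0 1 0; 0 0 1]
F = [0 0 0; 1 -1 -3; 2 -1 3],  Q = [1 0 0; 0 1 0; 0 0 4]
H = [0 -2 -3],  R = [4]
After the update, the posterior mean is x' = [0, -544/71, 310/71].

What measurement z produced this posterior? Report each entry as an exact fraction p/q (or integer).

x̄ = F·x = [0, -8, 2]
P̄ = F·P·Fᵀ + Q = [1 0 0; 0 12 -6; 0 -6 18]
S = H·P̄·Hᵀ + R = [142]
K = P̄·Hᵀ·S⁻¹ = [0; -3/71; -21/71]
x' − x̄ = [0, 24/71, 168/71] = K·y
y = (KᵀK)⁻¹·Kᵀ·(x' − x̄) = [-8]
z = y + H·x̄ = [-8] + [10] = [2]

z = [2]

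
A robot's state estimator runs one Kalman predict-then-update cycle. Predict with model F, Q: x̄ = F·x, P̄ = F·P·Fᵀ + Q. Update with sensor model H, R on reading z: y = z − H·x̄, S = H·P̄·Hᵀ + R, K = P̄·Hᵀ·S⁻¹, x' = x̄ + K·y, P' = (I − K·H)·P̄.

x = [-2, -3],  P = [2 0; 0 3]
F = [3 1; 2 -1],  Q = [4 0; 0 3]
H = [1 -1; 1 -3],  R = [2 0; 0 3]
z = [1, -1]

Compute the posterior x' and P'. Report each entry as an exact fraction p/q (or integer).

x' = [197/1339, 348/1339]
P' = [5799/1339 2475/1339; 2475/1339 1429/1339]

x̄ = F·x = [-9, -1]
P̄ = F·P·Fᵀ + Q = [25 9; 9 14]
y = z − H·x̄ = [9, 5]
S = H·P̄·Hᵀ + R = [23 31; 31 100]
K = P̄·Hᵀ·S⁻¹ = [1662/1339 -542/1339; 523/1339 -604/1339]
x' = x̄ + K·y = [197/1339, 348/1339]
P' = (I − K·H)·P̄ = [5799/1339 2475/1339; 2475/1339 1429/1339]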